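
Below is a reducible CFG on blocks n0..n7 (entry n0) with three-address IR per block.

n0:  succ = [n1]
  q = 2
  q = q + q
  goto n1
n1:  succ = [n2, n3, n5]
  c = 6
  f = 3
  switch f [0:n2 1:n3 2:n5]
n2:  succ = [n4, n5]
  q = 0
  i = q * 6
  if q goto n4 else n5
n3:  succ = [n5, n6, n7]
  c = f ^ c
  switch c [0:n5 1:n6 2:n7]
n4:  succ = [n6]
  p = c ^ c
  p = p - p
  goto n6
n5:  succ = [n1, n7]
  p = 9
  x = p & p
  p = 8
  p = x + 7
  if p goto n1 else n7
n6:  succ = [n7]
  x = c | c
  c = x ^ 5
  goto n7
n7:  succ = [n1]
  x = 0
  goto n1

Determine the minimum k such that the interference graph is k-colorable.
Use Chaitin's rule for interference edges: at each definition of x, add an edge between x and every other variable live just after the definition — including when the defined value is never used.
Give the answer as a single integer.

Answer: 3

Derivation:
Block summaries:
  n0 def {q} use ∅
  n1 def {c,f} use ∅
  n2 def {i,q} use ∅
  n3 def {c} use {c,f}
  n4 def {p} use {c}
  n5 def {p,x} use ∅
  n6 def {c,x} use {c}
  n7 def {x} use ∅

Live sets:
  n0: in=∅ out=∅
  n1: in=∅ out={c,f}
  n2: in={c} out={c}
  n3: in={c,f} out={c}
  n4: in={c} out={c}
  n5: in=∅ out=∅
  n6: in={c} out=∅
  n7: in=∅ out=∅

Interfere edges:
  c: {f,i,p,q}
  f: {c}
  i: {c,q}
  p: {c,x}
  q: {c,i}
  x: {p}

Colouring:
  clique {c,i,q} ⇒ need ≥ 3
  assign c→r0 f→r1 i→r1 p→r1 q→r2 x→r0 — no edge inside a register ⇒ χ ≤ 3
  χ = 3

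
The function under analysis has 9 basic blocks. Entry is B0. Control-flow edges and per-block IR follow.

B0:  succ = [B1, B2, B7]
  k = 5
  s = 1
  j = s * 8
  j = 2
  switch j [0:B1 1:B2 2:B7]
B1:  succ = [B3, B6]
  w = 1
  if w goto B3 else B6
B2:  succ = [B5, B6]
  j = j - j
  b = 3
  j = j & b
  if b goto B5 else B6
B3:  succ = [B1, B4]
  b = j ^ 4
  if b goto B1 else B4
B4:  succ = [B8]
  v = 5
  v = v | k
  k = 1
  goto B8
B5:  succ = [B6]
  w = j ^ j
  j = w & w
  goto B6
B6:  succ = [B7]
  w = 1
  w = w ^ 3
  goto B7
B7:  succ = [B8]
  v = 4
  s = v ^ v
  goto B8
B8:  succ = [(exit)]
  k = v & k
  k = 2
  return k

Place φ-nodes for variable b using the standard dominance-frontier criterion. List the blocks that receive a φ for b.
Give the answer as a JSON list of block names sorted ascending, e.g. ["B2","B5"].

idom tree: B1←B0 B2←B0 B3←B1 B4←B3 B5←B2 B6←B0 B7←B0 B8←B0
Join-block Dom:
  B1: preds {B0,B3}: {B0} ∩ {B0,B1,B3} = {B0}; idom=B0
  B6: preds {B1,B2,B5}: {B0,B1} ∩ {B0,B2} ∩ {B0,B2,B5} = {B0}; idom=B0
  B7: preds {B0,B6}: {B0} ∩ {B0,B6} = {B0}; idom=B0
  B8: preds {B4,B7}: {B0,B1,B3,B4} ∩ {B0,B7} = {B0}; idom=B0

Frontier:
  B1←B0: walk · to B0
  B1←B3: walk B3→B1 to B0
  B6←B1: walk B1 to B0
  B6←B2: walk B2 to B0
  B6←B5: walk B5→B2 to B0
  B7←B0: walk · to B0
  B7←B6: walk B6 to B0
  B8←B4: walk B4→B3→B1 to B0
  B8←B7: walk B7 to B0
  B0 → ∅
  B1 → {B1,B6,B8}
  B2 → {B6}
  B3 → {B1,B8}
  B4 → {B8}
  B5 → {B6}
  B6 → {B7}
  B7 → {B8}
  B8 → ∅

φ for b: defs {B2,B3}
  DF⁺ = {B1,B6,B7,B8}

Answer: ["B1", "B6", "B7", "B8"]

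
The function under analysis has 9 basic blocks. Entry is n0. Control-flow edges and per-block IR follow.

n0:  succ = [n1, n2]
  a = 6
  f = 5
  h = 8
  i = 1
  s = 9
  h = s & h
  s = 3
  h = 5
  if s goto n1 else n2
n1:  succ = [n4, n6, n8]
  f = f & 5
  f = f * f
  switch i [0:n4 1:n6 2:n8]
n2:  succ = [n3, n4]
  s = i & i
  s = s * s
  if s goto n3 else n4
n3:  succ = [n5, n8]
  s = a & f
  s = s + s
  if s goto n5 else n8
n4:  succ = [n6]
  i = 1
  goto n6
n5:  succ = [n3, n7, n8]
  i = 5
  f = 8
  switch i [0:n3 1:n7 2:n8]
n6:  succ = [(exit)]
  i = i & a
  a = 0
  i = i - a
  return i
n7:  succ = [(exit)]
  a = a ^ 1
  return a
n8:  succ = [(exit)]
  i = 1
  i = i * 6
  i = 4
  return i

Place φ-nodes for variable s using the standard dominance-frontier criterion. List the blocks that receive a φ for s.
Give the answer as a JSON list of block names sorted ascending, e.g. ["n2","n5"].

Answer: ["n3", "n4", "n6", "n8"]

Derivation:
idom tree: n1←n0 n2←n0 n3←n2 n4←n0 n5←n3 n6←n0 n7←n5 n8←n0
Dom∩ at merges:
  n3: preds {n2,n5}: {n0,n2} ∩ {n0,n2,n3,n5} = {n0,n2}; idom=n2
  n4: preds {n1,n2}: {n0,n1} ∩ {n0,n2} = {n0}; idom=n0
  n6: preds {n1,n4}: {n0,n1} ∩ {n0,n4} = {n0}; idom=n0
  n8: preds {n1,n3,n5}: {n0,n1} ∩ {n0,n2,n3} ∩ {n0,n2,n3,n5} = {n0}; idom=n0

Frontier:
  join n3 pred n2: · stop@n2
  join n3 pred n5: n5→n3 stop@n2
  join n4 pred n1: n1 stop@n0
  join n4 pred n2: n2 stop@n0
  join n6 pred n1: n1 stop@n0
  join n6 pred n4: n4 stop@n0
  join n8 pred n1: n1 stop@n0
  join n8 pred n3: n3→n2 stop@n0
  join n8 pred n5: n5→n3→n2 stop@n0
  DF(n0)=∅
  DF(n1)={n4,n6,n8}
  DF(n2)={n4,n8}
  DF(n3)={n3,n8}
  DF(n4)={n6}
  DF(n5)={n3,n8}
  DF(n6)=∅
  DF(n7)=∅
  DF(n8)=∅

φ for s: defs {n0,n2,n3}
  DF⁺ = {n3,n4,n6,n8}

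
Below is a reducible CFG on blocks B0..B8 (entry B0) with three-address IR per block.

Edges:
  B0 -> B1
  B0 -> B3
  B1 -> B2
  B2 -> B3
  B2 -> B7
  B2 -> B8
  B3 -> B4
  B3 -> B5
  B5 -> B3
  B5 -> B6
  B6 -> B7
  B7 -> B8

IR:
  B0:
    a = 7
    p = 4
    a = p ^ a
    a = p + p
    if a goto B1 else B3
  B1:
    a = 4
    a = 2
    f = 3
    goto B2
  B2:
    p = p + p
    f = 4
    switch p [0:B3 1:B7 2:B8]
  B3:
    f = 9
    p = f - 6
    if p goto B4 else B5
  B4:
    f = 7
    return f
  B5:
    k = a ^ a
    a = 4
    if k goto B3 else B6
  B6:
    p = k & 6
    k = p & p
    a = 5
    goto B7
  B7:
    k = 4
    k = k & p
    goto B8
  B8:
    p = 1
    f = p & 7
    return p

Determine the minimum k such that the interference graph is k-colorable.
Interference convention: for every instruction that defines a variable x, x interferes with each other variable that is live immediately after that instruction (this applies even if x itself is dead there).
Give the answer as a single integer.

Answer: 3

Derivation:
Block summaries:
  B0 def {a,p} use ∅
  B1 def {a,f} use ∅
  B2 def {f,p} use {p}
  B3 def {f,p} use ∅
  B4 def {f} use ∅
  B5 def {a,k} use {a}
  B6 def {a,k,p} use {k}
  B7 def {k} use {p}
  B8 def {f,p} use ∅

Backward fixpoint:
  B0 li=∅ lo={a,p}
  B1 li={p} lo={a,p}
  B2 li={a,p} lo={a,p}
  B3 li={a} lo={a}
  B4 li=∅ lo=∅
  B5 li={a} lo={a,k}
  B6 li={k} lo={p}
  B7 li={p} lo=∅
  B8 li=∅ lo=∅

Conflict graph:
  a — {f,k,p}
  f — {a,p}
  k — {a,p}
  p — {a,f,k}

Chromatic number:
  lower bound: {a,f,p} mutually conflict ⇒ χ ≥ 3
  assign a→r0 f→r2 k→r2 p→r1 — no edge inside a register ⇒ χ ≤ 3
  χ = 3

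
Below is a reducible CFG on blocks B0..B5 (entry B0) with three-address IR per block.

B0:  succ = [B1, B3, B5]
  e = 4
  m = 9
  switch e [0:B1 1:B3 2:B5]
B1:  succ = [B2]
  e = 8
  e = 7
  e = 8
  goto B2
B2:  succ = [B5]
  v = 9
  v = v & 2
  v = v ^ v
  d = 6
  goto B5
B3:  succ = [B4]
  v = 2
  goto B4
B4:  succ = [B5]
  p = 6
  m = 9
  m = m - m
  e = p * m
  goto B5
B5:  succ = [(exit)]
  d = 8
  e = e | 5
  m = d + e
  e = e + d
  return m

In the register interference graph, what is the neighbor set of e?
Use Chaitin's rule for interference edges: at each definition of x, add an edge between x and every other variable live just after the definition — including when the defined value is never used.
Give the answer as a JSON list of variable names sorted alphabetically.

Answer: ["d", "m", "v"]

Derivation:
Per-block:
  B0: {e,m} / ∅
  B1: {e} / ∅
  B2: {d,v} / ∅
  B3: {v} / ∅
  B4: {e,m,p} / ∅
  B5: {d,e,m} / {e}

Backward fixpoint:
  B0 li=∅ lo={e}
  B1 li=∅ lo={e}
  B2 li={e} lo={e}
  B3 li=∅ lo=∅
  B4 li=∅ lo={e}
  B5 li={e} lo=∅

Conflict graph:
  d↔{e,m}
  e↔{d,m,v}
  m↔{d,e,p}
  p↔{m}
  v↔{e}

N(e) = ["d", "m", "v"]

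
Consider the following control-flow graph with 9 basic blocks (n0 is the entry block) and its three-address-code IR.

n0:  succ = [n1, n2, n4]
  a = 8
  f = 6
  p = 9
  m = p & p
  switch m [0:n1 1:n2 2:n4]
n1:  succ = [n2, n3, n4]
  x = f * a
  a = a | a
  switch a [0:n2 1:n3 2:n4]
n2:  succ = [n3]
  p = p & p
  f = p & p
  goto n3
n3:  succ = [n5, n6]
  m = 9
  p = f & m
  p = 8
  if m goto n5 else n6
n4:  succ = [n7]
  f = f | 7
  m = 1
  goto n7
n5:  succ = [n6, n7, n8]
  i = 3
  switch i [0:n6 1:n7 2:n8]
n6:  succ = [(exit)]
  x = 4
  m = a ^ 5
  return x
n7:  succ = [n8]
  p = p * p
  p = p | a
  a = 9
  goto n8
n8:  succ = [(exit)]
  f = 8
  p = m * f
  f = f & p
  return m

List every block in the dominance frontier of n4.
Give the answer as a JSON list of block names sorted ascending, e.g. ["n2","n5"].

Answer: ["n7"]

Working:
idom tree: n1←n0 n2←n0 n3←n0 n4←n0 n5←n3 n6←n3 n7←n0 n8←n0
Dom∩ at merges:
  n2: preds {n0,n1}: {n0} ∩ {n0,n1} = {n0}; idom=n0
  n3: preds {n1,n2}: {n0,n1} ∩ {n0,n2} = {n0}; idom=n0
  n4: preds {n0,n1}: {n0} ∩ {n0,n1} = {n0}; idom=n0
  n6: preds {n3,n5}: {n0,n3} ∩ {n0,n3,n5} = {n0,n3}; idom=n3
  n7: preds {n4,n5}: {n0,n4} ∩ {n0,n3,n5} = {n0}; idom=n0
  n8: preds {n5,n7}: {n0,n3,n5} ∩ {n0,n7} = {n0}; idom=n0

Frontier:
  join n2 pred n0: · stop@n0
  join n2 pred n1: n1 stop@n0
  join n3 pred n1: n1 stop@n0
  join n3 pred n2: n2 stop@n0
  join n4 pred n0: · stop@n0
  join n4 pred n1: n1 stop@n0
  join n6 pred n3: · stop@n3
  join n6 pred n5: n5 stop@n3
  join n7 pred n4: n4 stop@n0
  join n7 pred n5: n5→n3 stop@n0
  join n8 pred n5: n5→n3 stop@n0
  join n8 pred n7: n7 stop@n0
  DF(n0)=∅
  DF(n1)={n2,n3,n4}
  DF(n2)={n3}
  DF(n3)={n7,n8}
  DF(n4)={n7}
  DF(n5)={n6,n7,n8}
  DF(n6)=∅
  DF(n7)={n8}
  DF(n8)=∅

DF(n4) = ["n7"]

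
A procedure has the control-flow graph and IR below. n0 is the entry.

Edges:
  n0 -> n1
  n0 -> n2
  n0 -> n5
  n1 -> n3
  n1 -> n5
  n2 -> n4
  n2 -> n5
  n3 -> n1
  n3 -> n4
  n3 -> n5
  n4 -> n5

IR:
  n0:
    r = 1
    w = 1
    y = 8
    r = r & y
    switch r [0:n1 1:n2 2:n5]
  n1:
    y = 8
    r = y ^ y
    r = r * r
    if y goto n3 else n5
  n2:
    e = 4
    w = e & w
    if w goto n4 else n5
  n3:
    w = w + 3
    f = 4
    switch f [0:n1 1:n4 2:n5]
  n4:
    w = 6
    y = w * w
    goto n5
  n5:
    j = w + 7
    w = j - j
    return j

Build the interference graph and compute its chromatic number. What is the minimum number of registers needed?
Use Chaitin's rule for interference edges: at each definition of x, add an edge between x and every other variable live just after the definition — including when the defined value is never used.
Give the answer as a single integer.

Answer: 3

Analysis:
Block summaries:
  n0: def={r,w,y} ue=∅
  n1: def={r,y} ue=∅
  n2: def={e,w} ue={w}
  n3: def={f,w} ue={w}
  n4: def={w,y} ue=∅
  n5: def={j,w} ue={w}

Liveness:
  live n0: ∅→{w}
  live n1: {w}→{w}
  live n2: {w}→{w}
  live n3: {w}→{w}
  live n4: ∅→{w}
  live n5: {w}→∅

Conflict graph:
  e — {w}
  f — {w}
  j — {w}
  r — {w,y}
  w — {e,f,j,r,y}
  y — {r,w}

Registers:
  lower bound: {r,w,y} mutually conflict ⇒ χ ≥ 3
  3-colouring: r0={w}  r1={e,f,j,r}  r2={y}
  χ = 3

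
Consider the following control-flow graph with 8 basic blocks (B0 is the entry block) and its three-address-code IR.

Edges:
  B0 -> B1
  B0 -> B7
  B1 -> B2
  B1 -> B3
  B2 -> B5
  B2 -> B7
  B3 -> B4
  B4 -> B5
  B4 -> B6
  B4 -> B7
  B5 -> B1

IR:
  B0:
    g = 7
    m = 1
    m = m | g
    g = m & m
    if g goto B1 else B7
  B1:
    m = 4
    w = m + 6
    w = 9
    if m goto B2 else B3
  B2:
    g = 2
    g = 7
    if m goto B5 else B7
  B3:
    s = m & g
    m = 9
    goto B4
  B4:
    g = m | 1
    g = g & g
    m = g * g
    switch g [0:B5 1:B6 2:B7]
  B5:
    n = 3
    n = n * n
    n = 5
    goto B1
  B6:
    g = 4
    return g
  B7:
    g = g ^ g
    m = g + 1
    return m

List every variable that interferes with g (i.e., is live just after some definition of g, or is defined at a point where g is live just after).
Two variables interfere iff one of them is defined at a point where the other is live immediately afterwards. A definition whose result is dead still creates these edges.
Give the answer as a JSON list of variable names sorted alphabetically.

Answer: ["m", "n", "w"]

Derivation:
Per-block:
  B0 def {g,m} use ∅
  B1 def {m,w} use ∅
  B2 def {g} use {m}
  B3 def {m,s} use {g,m}
  B4 def {g,m} use {m}
  B5 def {n} use ∅
  B6 def {g} use ∅
  B7 def {g,m} use {g}

Live sets:
  live B0: ∅→{g}
  live B1: {g}→{g,m}
  live B2: {m}→{g}
  live B3: {g,m}→{m}
  live B4: {m}→{g}
  live B5: {g}→{g}
  live B6: ∅→∅
  live B7: {g}→∅

Conflict graph:
  g↔{m,n,w}
  m↔{g,w}
  n↔{g}
  s↔∅
  w↔{g,m}

N(g) = ["m", "n", "w"]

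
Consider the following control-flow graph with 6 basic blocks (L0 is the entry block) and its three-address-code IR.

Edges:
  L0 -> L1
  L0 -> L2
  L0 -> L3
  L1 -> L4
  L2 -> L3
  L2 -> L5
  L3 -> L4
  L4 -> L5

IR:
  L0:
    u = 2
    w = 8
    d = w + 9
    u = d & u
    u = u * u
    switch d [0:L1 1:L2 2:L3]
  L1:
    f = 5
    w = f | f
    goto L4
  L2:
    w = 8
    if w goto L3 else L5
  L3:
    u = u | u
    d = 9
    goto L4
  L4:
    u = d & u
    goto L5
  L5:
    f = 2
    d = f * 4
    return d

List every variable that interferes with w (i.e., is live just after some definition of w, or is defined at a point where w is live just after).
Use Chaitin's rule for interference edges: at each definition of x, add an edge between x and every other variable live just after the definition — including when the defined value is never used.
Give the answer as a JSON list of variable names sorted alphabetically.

Answer: ["d", "u"]

Working:
Per-block:
  L0 def {d,u,w} use ∅
  L1 def {f,w} use ∅
  L2 def {w} use ∅
  L3 def {d,u} use {u}
  L4 def {u} use {d,u}
  L5 def {d,f} use ∅

Liveness:
  L0: in=∅ out={d,u}
  L1: in={d,u} out={d,u}
  L2: in={u} out={u}
  L3: in={u} out={d,u}
  L4: in={d,u} out=∅
  L5: in=∅ out=∅

Interference:
  d: {f,u,w}
  f: {d,u}
  u: {d,f,w}
  w: {d,u}

N(w) = ["d", "u"]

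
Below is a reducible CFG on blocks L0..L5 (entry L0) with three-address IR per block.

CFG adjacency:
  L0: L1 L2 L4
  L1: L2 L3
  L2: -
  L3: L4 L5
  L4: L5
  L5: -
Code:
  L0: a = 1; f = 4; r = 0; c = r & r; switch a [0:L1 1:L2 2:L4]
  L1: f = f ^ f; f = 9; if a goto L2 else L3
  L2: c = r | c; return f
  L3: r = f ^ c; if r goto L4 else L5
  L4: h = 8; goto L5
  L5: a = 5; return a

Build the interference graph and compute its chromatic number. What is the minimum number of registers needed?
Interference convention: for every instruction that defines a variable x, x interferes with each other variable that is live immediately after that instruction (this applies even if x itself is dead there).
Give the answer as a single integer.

Block summaries:
  L0 def {a,c,f,r} use ∅
  L1 def {f} use {a,f}
  L2 def {c} use {c,f,r}
  L3 def {r} use {c,f}
  L4 def {h} use ∅
  L5 def {a} use ∅

Backward fixpoint:
  L0: in=∅ out={a,c,f,r}
  L1: in={a,c,f,r} out={c,f,r}
  L2: in={c,f,r} out=∅
  L3: in={c,f} out=∅
  L4: in=∅ out=∅
  L5: in=∅ out=∅

Interfere edges:
  a↔{c,f,r}
  c↔{a,f,r}
  f↔{a,c,r}
  h↔∅
  r↔{a,c,f}

Colouring:
  clique {a,c,f,r} ⇒ need ≥ 4
  assign a→r0 c→r1 f→r2 h→r0 r→r3 — no edge inside a register ⇒ χ ≤ 4
  χ = 4

Answer: 4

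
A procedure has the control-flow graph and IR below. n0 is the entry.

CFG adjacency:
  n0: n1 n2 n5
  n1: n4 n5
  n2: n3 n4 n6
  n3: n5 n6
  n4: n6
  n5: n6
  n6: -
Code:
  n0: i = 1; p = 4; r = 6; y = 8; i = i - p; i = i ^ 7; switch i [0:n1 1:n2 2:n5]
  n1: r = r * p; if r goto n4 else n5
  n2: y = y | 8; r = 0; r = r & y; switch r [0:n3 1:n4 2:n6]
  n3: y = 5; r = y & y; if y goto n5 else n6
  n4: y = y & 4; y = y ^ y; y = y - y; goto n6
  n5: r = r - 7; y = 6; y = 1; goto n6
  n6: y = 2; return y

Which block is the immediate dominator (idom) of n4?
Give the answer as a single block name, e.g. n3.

idom tree: n1←n0 n2←n0 n3←n2 n4←n0 n5←n0 n6←n0
Join-block Dom:
  n4: preds {n1,n2}: {n0,n1} ∩ {n0,n2} = {n0}; idom=n0
  n5: preds {n0,n1,n3}: {n0} ∩ {n0,n1} ∩ {n0,n2,n3} = {n0}; idom=n0
  n6: preds {n2,n3,n4,n5}: {n0,n2} ∩ {n0,n2,n3} ∩ {n0,n4} ∩ {n0,n5} = {n0}; idom=n0

idom(n4) = n0

Answer: n0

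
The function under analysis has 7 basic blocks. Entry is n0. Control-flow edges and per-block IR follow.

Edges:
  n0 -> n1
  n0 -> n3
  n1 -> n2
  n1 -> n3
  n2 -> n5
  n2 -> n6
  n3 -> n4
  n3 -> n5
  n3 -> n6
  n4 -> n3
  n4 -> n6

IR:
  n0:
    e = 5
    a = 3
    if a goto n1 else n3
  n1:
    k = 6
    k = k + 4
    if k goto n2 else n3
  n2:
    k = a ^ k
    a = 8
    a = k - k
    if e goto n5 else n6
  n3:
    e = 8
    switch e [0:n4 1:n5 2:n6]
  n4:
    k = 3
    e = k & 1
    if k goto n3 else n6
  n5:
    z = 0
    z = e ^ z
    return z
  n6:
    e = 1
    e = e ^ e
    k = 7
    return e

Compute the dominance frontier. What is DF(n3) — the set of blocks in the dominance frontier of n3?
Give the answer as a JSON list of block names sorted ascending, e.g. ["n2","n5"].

Answer: ["n3", "n5", "n6"]

Working:
idom tree: n1←n0 n2←n1 n3←n0 n4←n3 n5←n0 n6←n0
Dom at joins:
  n3: preds {n0,n1,n4}: {n0} ∩ {n0,n1} ∩ {n0,n3,n4} = {n0}; idom=n0
  n5: preds {n2,n3}: {n0,n1,n2} ∩ {n0,n3} = {n0}; idom=n0
  n6: preds {n2,n3,n4}: {n0,n1,n2} ∩ {n0,n3} ∩ {n0,n3,n4} = {n0}; idom=n0

DF walk-up:
  join n3 pred n0: · stop@n0
  join n3 pred n1: n1 stop@n0
  join n3 pred n4: n4→n3 stop@n0
  join n5 pred n2: n2→n1 stop@n0
  join n5 pred n3: n3 stop@n0
  join n6 pred n2: n2→n1 stop@n0
  join n6 pred n3: n3 stop@n0
  join n6 pred n4: n4→n3 stop@n0
  n0: DF=∅
  n1: DF={n3,n5,n6}
  n2: DF={n5,n6}
  n3: DF={n3,n5,n6}
  n4: DF={n3,n6}
  n5: DF=∅
  n6: DF=∅

DF(n3) = ["n3", "n5", "n6"]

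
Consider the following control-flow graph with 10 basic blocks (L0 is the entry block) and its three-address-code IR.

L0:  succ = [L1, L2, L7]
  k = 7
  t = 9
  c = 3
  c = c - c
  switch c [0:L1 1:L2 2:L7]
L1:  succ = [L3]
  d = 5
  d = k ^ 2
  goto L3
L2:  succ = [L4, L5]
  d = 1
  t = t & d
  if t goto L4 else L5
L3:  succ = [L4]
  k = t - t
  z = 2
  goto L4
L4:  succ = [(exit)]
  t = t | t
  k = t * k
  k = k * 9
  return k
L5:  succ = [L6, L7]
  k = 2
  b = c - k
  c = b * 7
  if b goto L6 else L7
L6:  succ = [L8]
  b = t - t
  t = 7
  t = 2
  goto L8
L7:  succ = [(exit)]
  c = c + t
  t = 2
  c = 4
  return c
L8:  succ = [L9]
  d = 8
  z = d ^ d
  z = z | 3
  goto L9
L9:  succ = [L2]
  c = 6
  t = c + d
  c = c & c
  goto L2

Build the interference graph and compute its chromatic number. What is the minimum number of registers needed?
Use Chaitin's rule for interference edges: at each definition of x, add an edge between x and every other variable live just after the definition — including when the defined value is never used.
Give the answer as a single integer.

Answer: 4

Analysis:
def/use:
  L0 def {c,k,t} use ∅
  L1 def {d} use {k}
  L2 def {d,t} use {t}
  L3 def {k,z} use {t}
  L4 def {k,t} use {k,t}
  L5 def {b,c,k} use {c}
  L6 def {b,t} use {t}
  L7 def {c,t} use {c,t}
  L8 def {d,z} use ∅
  L9 def {c,t} use {d}

Live sets:
  L0 li=∅ lo={c,k,t}
  L1 li={k,t} lo={t}
  L2 li={c,k,t} lo={c,k,t}
  L3 li={t} lo={k,t}
  L4 li={k,t} lo=∅
  L5 li={c,t} lo={c,k,t}
  L6 li={k,t} lo={k}
  L7 li={c,t} lo=∅
  L8 li={k} lo={d,k}
  L9 li={d,k} lo={c,k,t}

Interference:
  b↔{c,k,t}
  c↔{b,d,k,t}
  d↔{c,k,t,z}
  k↔{b,c,d,t,z}
  t↔{b,c,d,k,z}
  z↔{d,k,t}

Colouring:
  lower bound: {b,c,k,t} mutually conflict ⇒ χ ≥ 4
  assign b→r3 c→r2 d→r3 k→r0 t→r1 z→r2 — no edge inside a register ⇒ χ ≤ 4
  χ = 4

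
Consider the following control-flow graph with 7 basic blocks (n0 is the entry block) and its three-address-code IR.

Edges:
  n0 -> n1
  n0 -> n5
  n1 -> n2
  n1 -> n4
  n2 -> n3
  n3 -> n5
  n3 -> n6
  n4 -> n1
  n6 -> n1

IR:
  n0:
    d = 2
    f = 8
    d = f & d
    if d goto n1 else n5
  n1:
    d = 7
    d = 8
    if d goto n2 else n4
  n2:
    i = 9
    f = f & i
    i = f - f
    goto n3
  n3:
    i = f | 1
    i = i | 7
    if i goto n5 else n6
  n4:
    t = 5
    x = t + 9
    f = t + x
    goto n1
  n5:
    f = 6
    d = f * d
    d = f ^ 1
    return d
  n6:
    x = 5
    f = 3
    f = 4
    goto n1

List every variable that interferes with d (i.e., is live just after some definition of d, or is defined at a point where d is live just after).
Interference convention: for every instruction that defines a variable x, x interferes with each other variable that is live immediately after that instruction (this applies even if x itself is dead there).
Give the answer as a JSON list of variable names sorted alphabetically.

Per-block:
  n0: def={d,f} ue=∅
  n1: def={d} ue=∅
  n2: def={f,i} ue={f}
  n3: def={i} ue={f}
  n4: def={f,t,x} ue=∅
  n5: def={d,f} ue={d}
  n6: def={f,x} ue=∅

Backward fixpoint:
  n0: in=∅ out={d,f}
  n1: in={f} out={d,f}
  n2: in={d,f} out={d,f}
  n3: in={d,f} out={d}
  n4: in=∅ out={f}
  n5: in={d} out=∅
  n6: in=∅ out={f}

Interfere edges:
  d↔{f,i}
  f↔{d,i}
  i↔{d,f}
  t↔{x}
  x↔{t}

N(d) = ["f", "i"]

Answer: ["f", "i"]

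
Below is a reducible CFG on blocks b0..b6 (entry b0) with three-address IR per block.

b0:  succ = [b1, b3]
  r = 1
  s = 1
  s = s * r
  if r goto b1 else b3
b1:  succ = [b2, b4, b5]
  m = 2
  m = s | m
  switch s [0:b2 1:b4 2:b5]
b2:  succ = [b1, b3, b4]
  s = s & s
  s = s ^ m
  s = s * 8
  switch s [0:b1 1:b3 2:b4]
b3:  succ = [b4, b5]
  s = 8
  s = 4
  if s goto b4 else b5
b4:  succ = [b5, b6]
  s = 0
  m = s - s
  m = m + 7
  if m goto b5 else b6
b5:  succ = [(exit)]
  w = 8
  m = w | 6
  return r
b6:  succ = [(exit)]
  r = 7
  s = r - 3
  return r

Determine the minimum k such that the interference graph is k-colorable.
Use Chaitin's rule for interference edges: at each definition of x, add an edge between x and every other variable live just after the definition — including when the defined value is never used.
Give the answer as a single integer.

Answer: 3

Derivation:
Per-block:
  b0 def {r,s} use ∅
  b1 def {m} use {s}
  b2 def {s} use {m,s}
  b3 def {s} use ∅
  b4 def {m,s} use ∅
  b5 def {m,w} use {r}
  b6 def {r,s} use ∅

Live sets:
  b0 li=∅ lo={r,s}
  b1 li={r,s} lo={m,r,s}
  b2 li={m,r,s} lo={r,s}
  b3 li={r} lo={r}
  b4 li={r} lo={r}
  b5 li={r} lo=∅
  b6 li=∅ lo=∅

Interference:
  m: {r,s}
  r: {m,s,w}
  s: {m,r}
  w: {r}

Chromatic number:
  clique {m,r,s} ⇒ need ≥ 3
  3-colouring: c0={r}  c1={m,w}  c2={s}
  χ = 3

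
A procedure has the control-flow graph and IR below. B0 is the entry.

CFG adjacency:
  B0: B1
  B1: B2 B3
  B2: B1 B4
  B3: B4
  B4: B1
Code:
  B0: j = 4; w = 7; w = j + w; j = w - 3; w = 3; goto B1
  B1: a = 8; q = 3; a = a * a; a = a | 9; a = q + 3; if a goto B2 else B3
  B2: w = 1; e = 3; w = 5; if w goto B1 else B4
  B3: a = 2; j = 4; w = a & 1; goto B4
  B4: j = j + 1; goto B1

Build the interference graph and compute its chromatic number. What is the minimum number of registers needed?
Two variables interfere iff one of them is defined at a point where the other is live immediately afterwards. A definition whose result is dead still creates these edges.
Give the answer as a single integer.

Answer: 3

Derivation:
Per-block:
  B0: {j,w} / ∅
  B1: {a,q} / ∅
  B2: {e,w} / ∅
  B3: {a,j,w} / ∅
  B4: {j} / {j}

Backward fixpoint:
  live B0: ∅→{j}
  live B1: {j}→{j}
  live B2: {j}→{j}
  live B3: ∅→{j}
  live B4: {j}→{j}

Interference:
  a: {j,q}
  e: {j}
  j: {a,e,q,w}
  q: {a,j}
  w: {j}

Colouring:
  clique {a,j,q} ⇒ need ≥ 3
  3-colouring: c0={j}  c1={a,e,w}  c2={q}
  χ = 3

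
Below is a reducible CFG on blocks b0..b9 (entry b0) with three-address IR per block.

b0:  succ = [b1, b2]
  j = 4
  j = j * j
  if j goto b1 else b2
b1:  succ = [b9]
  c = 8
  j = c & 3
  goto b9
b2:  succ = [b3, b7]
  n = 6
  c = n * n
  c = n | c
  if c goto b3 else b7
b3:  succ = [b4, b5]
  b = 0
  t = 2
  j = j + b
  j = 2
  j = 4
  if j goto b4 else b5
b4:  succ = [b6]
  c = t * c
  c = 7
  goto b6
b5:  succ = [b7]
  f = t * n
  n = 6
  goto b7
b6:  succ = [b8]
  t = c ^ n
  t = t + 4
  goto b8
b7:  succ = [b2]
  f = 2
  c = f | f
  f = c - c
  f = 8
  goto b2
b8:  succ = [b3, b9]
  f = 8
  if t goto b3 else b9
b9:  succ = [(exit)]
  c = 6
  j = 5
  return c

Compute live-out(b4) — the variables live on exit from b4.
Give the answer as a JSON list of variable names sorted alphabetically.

Block summaries:
  b0: def={j} ue=∅
  b1: def={c,j} ue=∅
  b2: def={c,n} ue=∅
  b3: def={b,j,t} ue={j}
  b4: def={c} ue={c,t}
  b5: def={f,n} ue={n,t}
  b6: def={t} ue={c,n}
  b7: def={c,f} ue=∅
  b8: def={f} ue={t}
  b9: def={c,j} ue=∅

Backward fixpoint:
  live b0: ∅→{j}
  live b1: ∅→∅
  live b2: {j}→{c,j,n}
  live b3: {c,j,n}→{c,j,n,t}
  live b4: {c,j,n,t}→{c,j,n}
  live b5: {j,n,t}→{j}
  live b6: {c,j,n}→{c,j,n,t}
  live b7: {j}→{j}
  live b8: {c,j,n,t}→{c,j,n}
  live b9: ∅→∅

live-out(b4) = ["c", "j", "n"]

Answer: ["c", "j", "n"]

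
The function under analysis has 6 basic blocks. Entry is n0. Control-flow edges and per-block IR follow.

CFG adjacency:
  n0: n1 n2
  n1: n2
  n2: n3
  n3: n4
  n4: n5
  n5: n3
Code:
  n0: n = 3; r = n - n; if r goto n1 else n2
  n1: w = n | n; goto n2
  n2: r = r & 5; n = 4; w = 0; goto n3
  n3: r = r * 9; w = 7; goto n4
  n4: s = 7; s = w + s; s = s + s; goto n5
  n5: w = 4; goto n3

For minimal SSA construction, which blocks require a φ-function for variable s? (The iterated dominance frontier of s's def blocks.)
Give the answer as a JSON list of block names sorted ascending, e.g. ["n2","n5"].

Answer: ["n3"]

Analysis:
idom tree: n1←n0 n2←n0 n3←n2 n4←n3 n5←n4
Dom at joins:
  n2: preds {n0,n1}: {n0} ∩ {n0,n1} = {n0}; idom=n0
  n3: preds {n2,n5}: {n0,n2} ∩ {n0,n2,n3,n4,n5} = {n0,n2}; idom=n2

Frontier:
  n2←n0: walk · to n0
  n2←n1: walk n1 to n0
  n3←n2: walk · to n2
  n3←n5: walk n5→n4→n3 to n2
  n0: DF=∅
  n1: DF={n2}
  n2: DF=∅
  n3: DF={n3}
  n4: DF={n3}
  n5: DF={n3}

φ for s: defs {n4}
  DF⁺ = {n3}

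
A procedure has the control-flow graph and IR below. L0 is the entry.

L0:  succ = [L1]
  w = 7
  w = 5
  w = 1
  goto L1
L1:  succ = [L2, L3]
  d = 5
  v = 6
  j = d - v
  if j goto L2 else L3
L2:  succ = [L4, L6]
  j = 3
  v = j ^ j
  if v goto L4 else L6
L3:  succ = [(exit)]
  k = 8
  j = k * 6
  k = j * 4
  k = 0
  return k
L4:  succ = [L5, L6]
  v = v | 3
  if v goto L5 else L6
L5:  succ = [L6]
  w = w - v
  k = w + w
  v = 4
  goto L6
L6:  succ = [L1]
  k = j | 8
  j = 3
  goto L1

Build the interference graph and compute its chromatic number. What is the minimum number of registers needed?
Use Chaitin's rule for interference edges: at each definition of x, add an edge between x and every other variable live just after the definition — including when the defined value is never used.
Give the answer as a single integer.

Per-block:
  L0: {w} / ∅
  L1: {d,j,v} / ∅
  L2: {j,v} / ∅
  L3: {j,k} / ∅
  L4: {v} / {v}
  L5: {k,v,w} / {v,w}
  L6: {j,k} / {j}

Backward fixpoint:
  live L0: ∅→{w}
  live L1: {w}→{w}
  live L2: {w}→{j,v,w}
  live L3: ∅→∅
  live L4: {j,v,w}→{j,v,w}
  live L5: {j,v,w}→{j,w}
  live L6: {j,w}→{w}

Conflict graph:
  d: {v,w}
  j: {k,v,w}
  k: {j,w}
  v: {d,j,w}
  w: {d,j,k,v}

Chromatic number:
  lower bound: {d,v,w} mutually conflict ⇒ χ ≥ 3
  assign d→R1 j→R1 k→R2 v→R2 w→R0 — no edge inside a register ⇒ χ ≤ 3
  χ = 3

Answer: 3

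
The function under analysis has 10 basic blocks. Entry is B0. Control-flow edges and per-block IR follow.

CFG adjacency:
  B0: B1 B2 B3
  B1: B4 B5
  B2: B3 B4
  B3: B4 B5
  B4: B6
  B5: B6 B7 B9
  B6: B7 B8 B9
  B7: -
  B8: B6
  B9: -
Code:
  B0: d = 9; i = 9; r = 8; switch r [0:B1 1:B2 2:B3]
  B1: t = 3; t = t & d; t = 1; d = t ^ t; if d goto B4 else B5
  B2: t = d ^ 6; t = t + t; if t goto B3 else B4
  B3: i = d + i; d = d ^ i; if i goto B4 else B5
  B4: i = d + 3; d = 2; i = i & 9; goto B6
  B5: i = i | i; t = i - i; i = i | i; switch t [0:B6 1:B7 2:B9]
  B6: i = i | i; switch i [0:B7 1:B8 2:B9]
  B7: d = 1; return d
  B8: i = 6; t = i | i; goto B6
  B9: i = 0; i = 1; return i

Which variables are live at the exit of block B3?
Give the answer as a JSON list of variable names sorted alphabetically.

Per-block:
  B0: {d,i,r} / ∅
  B1: {d,t} / {d}
  B2: {t} / {d}
  B3: {d,i} / {d,i}
  B4: {d,i} / {d}
  B5: {i,t} / {i}
  B6: {i} / {i}
  B7: {d} / ∅
  B8: {i,t} / ∅
  B9: {i} / ∅

Live sets:
  B0 li=∅ lo={d,i}
  B1 li={d,i} lo={d,i}
  B2 li={d,i} lo={d,i}
  B3 li={d,i} lo={d,i}
  B4 li={d} lo={i}
  B5 li={i} lo={i}
  B6 li={i} lo=∅
  B7 li=∅ lo=∅
  B8 li=∅ lo={i}
  B9 li=∅ lo=∅

live-out(B3) = ["d", "i"]

Answer: ["d", "i"]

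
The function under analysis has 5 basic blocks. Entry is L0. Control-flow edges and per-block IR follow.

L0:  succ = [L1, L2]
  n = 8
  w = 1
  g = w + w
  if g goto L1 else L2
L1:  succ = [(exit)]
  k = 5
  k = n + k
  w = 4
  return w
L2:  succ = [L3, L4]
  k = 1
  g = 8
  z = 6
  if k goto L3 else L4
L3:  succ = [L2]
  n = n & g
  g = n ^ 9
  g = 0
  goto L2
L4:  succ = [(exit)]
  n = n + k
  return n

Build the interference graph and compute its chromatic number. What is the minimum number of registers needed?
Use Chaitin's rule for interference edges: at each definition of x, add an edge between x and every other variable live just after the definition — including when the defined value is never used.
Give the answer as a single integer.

def/use:
  L0 def {g,n,w} use ∅
  L1 def {k,w} use {n}
  L2 def {g,k,z} use ∅
  L3 def {g,n} use {g,n}
  L4 def {n} use {k,n}

Live sets:
  L0: in=∅ out={n}
  L1: in={n} out=∅
  L2: in={n} out={g,k,n}
  L3: in={g,n} out={n}
  L4: in={k,n} out=∅

Conflict graph:
  g — {k,n,z}
  k — {g,n,z}
  n — {g,k,w,z}
  w — {n}
  z — {g,k,n}

Chromatic number:
  lower bound: {g,k,n,z} mutually conflict ⇒ χ ≥ 4
  assign g→c1 k→c2 n→c0 w→c1 z→c3 — no edge inside a register ⇒ χ ≤ 4
  χ = 4

Answer: 4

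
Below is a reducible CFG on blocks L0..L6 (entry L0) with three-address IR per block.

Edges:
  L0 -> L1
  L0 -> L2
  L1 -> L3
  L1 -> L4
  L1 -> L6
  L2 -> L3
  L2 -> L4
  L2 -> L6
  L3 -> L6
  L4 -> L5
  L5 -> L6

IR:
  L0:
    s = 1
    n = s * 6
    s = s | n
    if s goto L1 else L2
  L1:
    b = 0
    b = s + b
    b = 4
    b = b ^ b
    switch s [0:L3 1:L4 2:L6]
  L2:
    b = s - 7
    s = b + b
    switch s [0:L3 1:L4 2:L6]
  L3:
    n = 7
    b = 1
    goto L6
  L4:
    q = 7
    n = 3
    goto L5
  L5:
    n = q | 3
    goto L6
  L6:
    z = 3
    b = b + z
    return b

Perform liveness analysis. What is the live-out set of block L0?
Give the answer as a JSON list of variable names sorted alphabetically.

Answer: ["s"]

Derivation:
Per-block:
  L0: def={n,s} ue=∅
  L1: def={b} ue={s}
  L2: def={b,s} ue={s}
  L3: def={b,n} ue=∅
  L4: def={n,q} ue=∅
  L5: def={n} ue={q}
  L6: def={b,z} ue={b}

Backward fixpoint:
  live L0: ∅→{s}
  live L1: {s}→{b}
  live L2: {s}→{b}
  live L3: ∅→{b}
  live L4: {b}→{b,q}
  live L5: {b,q}→{b}
  live L6: {b}→∅

live-out(L0) = ["s"]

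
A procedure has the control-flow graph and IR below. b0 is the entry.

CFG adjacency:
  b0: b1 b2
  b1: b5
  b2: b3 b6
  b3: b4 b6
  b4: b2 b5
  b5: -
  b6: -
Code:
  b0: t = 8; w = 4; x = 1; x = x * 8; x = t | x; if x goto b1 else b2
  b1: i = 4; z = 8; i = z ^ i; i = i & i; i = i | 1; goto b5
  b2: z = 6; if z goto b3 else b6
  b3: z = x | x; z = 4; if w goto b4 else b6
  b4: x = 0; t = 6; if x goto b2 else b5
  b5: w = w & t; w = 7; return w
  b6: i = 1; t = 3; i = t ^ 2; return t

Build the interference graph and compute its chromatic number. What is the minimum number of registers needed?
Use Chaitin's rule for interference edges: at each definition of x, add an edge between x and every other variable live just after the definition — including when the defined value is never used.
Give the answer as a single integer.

Answer: 4

Derivation:
def/use:
  b0: {t,w,x} / ∅
  b1: {i,z} / ∅
  b2: {z} / ∅
  b3: {z} / {w,x}
  b4: {t,x} / ∅
  b5: {w} / {t,w}
  b6: {i,t} / ∅

Backward fixpoint:
  b0 li=∅ lo={t,w,x}
  b1 li={t,w} lo={t,w}
  b2 li={w,x} lo={w,x}
  b3 li={w,x} lo={w}
  b4 li={w} lo={t,w,x}
  b5 li={t,w} lo=∅
  b6 li=∅ lo=∅

Interference:
  i: {t,w,z}
  t: {i,w,x,z}
  w: {i,t,x,z}
  x: {t,w,z}
  z: {i,t,w,x}

Chromatic number:
  clique {i,t,w,z} ⇒ need ≥ 4
  assign i→R3 t→R0 w→R1 x→R3 z→R2 — no edge inside a register ⇒ χ ≤ 4
  χ = 4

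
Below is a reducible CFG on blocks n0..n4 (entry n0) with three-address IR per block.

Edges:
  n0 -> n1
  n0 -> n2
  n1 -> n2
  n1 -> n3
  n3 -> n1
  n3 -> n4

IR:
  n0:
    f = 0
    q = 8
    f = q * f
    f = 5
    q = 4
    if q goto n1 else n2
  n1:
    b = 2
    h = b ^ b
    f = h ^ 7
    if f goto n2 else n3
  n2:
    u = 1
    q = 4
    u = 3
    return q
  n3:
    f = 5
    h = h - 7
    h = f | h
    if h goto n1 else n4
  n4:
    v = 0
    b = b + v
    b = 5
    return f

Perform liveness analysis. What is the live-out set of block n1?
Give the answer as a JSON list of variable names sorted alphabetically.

Answer: ["b", "h"]

Analysis:
Block summaries:
  n0: {f,q} / ∅
  n1: {b,f,h} / ∅
  n2: {q,u} / ∅
  n3: {f,h} / {h}
  n4: {b,v} / {b,f}

Liveness:
  live n0: ∅→∅
  live n1: ∅→{b,h}
  live n2: ∅→∅
  live n3: {b,h}→{b,f}
  live n4: {b,f}→∅

live-out(n1) = ["b", "h"]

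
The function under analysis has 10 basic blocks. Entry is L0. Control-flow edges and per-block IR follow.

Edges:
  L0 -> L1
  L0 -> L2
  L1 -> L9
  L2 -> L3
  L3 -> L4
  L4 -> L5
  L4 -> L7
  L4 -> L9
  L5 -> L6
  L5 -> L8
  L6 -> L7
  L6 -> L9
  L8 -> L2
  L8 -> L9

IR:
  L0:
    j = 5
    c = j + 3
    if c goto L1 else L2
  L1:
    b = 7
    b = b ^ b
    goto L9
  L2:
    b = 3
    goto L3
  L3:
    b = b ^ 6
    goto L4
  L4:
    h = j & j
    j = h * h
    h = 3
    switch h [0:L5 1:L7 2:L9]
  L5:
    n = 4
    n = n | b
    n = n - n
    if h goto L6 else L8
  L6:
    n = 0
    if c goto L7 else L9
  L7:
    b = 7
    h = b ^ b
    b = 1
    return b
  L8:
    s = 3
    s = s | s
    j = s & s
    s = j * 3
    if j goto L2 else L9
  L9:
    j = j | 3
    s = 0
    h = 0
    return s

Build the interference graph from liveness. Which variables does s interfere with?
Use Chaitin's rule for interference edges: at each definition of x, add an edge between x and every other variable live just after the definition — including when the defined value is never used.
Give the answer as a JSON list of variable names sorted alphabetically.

Block summaries:
  L0 def {c,j} use ∅
  L1 def {b} use ∅
  L2 def {b} use ∅
  L3 def {b} use {b}
  L4 def {h,j} use {j}
  L5 def {n} use {b,h}
  L6 def {n} use {c}
  L7 def {b,h} use ∅
  L8 def {j,s} use ∅
  L9 def {h,j,s} use {j}

Liveness:
  live L0: ∅→{c,j}
  live L1: {j}→{j}
  live L2: {c,j}→{b,c,j}
  live L3: {b,c,j}→{b,c,j}
  live L4: {b,c,j}→{b,c,h,j}
  live L5: {b,c,h,j}→{c,j}
  live L6: {c,j}→{j}
  live L7: ∅→∅
  live L8: {c}→{c,j}
  live L9: {j}→∅

Interference:
  b: {c,h,j,n}
  c: {b,h,j,n,s}
  h: {b,c,j,n,s}
  j: {b,c,h,n,s}
  n: {b,c,h,j}
  s: {c,h,j}

N(s) = ["c", "h", "j"]

Answer: ["c", "h", "j"]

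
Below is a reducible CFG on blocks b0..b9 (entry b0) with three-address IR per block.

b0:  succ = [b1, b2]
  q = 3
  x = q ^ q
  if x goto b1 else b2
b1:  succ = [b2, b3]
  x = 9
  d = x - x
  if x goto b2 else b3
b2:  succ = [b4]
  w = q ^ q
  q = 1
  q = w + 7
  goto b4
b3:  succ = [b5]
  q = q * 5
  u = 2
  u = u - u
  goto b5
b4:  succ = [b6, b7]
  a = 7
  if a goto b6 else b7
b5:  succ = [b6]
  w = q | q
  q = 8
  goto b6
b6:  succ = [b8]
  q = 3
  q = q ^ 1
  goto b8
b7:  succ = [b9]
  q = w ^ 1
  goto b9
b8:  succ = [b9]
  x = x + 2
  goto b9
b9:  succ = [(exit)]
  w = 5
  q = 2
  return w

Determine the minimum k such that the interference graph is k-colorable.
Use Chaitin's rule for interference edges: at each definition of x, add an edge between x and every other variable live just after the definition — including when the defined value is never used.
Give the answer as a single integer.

Answer: 3

Working:
def/use:
  b0: def={q,x} ue=∅
  b1: def={d,x} ue=∅
  b2: def={q,w} ue={q}
  b3: def={q,u} ue={q}
  b4: def={a} ue=∅
  b5: def={q,w} ue={q}
  b6: def={q} ue=∅
  b7: def={q} ue={w}
  b8: def={x} ue={x}
  b9: def={q,w} ue=∅

Liveness:
  b0: in=∅ out={q,x}
  b1: in={q} out={q,x}
  b2: in={q,x} out={w,x}
  b3: in={q,x} out={q,x}
  b4: in={w,x} out={w,x}
  b5: in={q,x} out={x}
  b6: in={x} out={x}
  b7: in={w} out=∅
  b8: in={x} out=∅
  b9: in=∅ out=∅

Conflict graph:
  a: {w,x}
  d: {q,x}
  q: {d,u,w,x}
  u: {q,x}
  w: {a,q,x}
  x: {a,d,q,u,w}

Colouring:
  lower bound: {a,w,x} mutually conflict ⇒ χ ≥ 3
  3-colouring: c0={x}  c1={a,q}  c2={d,u,w}
  χ = 3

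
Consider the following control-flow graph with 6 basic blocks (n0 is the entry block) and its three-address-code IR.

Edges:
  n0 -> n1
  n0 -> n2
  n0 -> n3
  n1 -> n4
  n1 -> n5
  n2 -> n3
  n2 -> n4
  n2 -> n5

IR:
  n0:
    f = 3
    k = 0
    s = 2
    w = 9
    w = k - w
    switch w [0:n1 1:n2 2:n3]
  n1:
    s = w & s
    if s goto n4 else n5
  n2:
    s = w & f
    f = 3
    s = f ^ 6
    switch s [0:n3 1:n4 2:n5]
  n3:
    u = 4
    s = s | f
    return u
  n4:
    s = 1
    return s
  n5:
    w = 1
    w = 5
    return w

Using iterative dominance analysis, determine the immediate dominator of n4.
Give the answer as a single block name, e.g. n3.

idom tree: n1←n0 n2←n0 n3←n0 n4←n0 n5←n0
Dom at joins:
  n3: preds {n0,n2}: {n0} ∩ {n0,n2} = {n0}; idom=n0
  n4: preds {n1,n2}: {n0,n1} ∩ {n0,n2} = {n0}; idom=n0
  n5: preds {n1,n2}: {n0,n1} ∩ {n0,n2} = {n0}; idom=n0

idom(n4) = n0

Answer: n0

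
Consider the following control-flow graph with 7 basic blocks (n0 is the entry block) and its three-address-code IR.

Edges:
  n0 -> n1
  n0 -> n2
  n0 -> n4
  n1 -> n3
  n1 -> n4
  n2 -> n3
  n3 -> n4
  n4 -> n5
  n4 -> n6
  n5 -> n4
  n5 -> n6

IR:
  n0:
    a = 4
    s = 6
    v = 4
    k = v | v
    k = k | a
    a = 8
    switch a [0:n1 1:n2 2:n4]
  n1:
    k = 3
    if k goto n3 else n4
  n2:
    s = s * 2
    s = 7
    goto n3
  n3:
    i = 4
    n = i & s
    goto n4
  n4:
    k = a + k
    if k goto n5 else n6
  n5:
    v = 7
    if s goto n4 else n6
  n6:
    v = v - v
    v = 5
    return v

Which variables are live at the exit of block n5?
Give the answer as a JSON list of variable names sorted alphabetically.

Per-block:
  n0: def={a,k,s,v} ue=∅
  n1: def={k} ue=∅
  n2: def={s} ue={s}
  n3: def={i,n} ue={s}
  n4: def={k} ue={a,k}
  n5: def={v} ue={s}
  n6: def={v} ue={v}

Liveness:
  live n0: ∅→{a,k,s,v}
  live n1: {a,s,v}→{a,k,s,v}
  live n2: {a,k,s,v}→{a,k,s,v}
  live n3: {a,k,s,v}→{a,k,s,v}
  live n4: {a,k,s,v}→{a,k,s,v}
  live n5: {a,k,s}→{a,k,s,v}
  live n6: {v}→∅

live-out(n5) = ["a", "k", "s", "v"]

Answer: ["a", "k", "s", "v"]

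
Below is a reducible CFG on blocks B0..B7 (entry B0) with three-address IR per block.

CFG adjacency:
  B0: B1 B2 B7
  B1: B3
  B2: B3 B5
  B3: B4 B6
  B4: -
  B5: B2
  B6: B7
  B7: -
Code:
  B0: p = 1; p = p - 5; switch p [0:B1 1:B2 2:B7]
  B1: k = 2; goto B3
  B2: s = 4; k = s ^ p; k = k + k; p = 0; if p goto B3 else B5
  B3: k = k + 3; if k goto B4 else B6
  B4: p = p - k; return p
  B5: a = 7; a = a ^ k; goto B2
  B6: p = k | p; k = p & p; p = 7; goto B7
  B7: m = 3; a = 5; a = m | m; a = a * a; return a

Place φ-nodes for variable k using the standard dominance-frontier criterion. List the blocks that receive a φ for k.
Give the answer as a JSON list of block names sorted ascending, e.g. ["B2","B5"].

idom tree: B1←B0 B2←B0 B3←B0 B4←B3 B5←B2 B6←B3 B7←B0
Dom∩ at merges:
  B2: preds {B0,B5}: {B0} ∩ {B0,B2,B5} = {B0}; idom=B0
  B3: preds {B1,B2}: {B0,B1} ∩ {B0,B2} = {B0}; idom=B0
  B7: preds {B0,B6}: {B0} ∩ {B0,B3,B6} = {B0}; idom=B0

Frontier:
  join B2 pred B0: · stop@B0
  join B2 pred B5: B5→B2 stop@B0
  join B3 pred B1: B1 stop@B0
  join B3 pred B2: B2 stop@B0
  join B7 pred B0: · stop@B0
  join B7 pred B6: B6→B3 stop@B0
  B0 → ∅
  B1 → {B3}
  B2 → {B2,B3}
  B3 → {B7}
  B4 → ∅
  B5 → {B2}
  B6 → {B7}
  B7 → ∅

φ for k: defs {B1,B2,B3,B6}
  DF⁺ = {B2,B3,B7}

Answer: ["B2", "B3", "B7"]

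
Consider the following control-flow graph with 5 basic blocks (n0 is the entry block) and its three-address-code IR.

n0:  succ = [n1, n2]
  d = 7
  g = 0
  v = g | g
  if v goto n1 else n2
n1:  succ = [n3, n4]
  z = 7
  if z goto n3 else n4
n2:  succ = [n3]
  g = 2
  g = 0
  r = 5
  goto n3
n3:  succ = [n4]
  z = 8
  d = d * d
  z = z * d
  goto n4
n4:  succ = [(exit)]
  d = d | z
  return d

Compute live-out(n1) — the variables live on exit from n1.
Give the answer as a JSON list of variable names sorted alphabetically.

def/use:
  n0: def={d,g,v} ue=∅
  n1: def={z} ue=∅
  n2: def={g,r} ue=∅
  n3: def={d,z} ue={d}
  n4: def={d} ue={d,z}

Live sets:
  n0: in=∅ out={d}
  n1: in={d} out={d,z}
  n2: in={d} out={d}
  n3: in={d} out={d,z}
  n4: in={d,z} out=∅

live-out(n1) = ["d", "z"]

Answer: ["d", "z"]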